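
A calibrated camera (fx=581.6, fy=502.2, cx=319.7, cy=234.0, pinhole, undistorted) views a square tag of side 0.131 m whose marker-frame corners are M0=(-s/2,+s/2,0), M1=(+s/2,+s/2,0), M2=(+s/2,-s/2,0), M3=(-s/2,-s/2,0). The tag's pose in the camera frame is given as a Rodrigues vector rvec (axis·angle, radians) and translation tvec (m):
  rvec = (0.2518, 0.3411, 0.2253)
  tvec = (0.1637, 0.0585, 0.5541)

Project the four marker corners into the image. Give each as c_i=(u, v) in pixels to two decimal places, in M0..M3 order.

c0=(410.20, 321.68) c1=(543.17, 358.73) c2=(584.83, 247.26) c3=(440.12, 215.66)

Intrinsics K: fx=581.6, fy=502.2, cx=319.7, cy=234.0
Marker side s = 0.131 m; corners in marker frame (Z=0):
  M0 = (-0.0655, +0.0655, 0)
  M1 = (+0.0655, +0.0655, 0)
  M2 = (+0.0655, -0.0655, 0)
  M3 = (-0.0655, -0.0655, 0)
rvec = (0.2518, 0.3411, 0.2253), |rvec| = θ = 0.48012 rad = 27.509°
Rodrigues: sinθ=0.46188, 1−cosθ=0.11306; R = I + sinθ·[k]× + (1−cosθ)·[k]×²:
    [+0.91804 -0.17462 +0.35597]
    [+0.25887 +0.94401 -0.20454]
    [-0.30032 +0.27993 +0.91184]
t = (0.1637, 0.0585, 0.5541) m
M0: Pc = R·M0+t = (+0.09213, +0.10338, +0.59211); u = 581.6·(+0.09213)/0.59211 + 319.7 = 410.1963, v = 502.2·(+0.10338)/0.59211 + 234.0 = 321.6796
M1: Pc = R·M1+t = (+0.21239, +0.13729, +0.55276); u = 581.6·(+0.21239)/0.55276 + 319.7 = 543.1738, v = 502.2·(+0.13729)/0.55276 + 234.0 = 358.7299
M2: Pc = R·M2+t = (+0.23527, +0.01362, +0.51609); u = 581.6·(+0.23527)/0.51609 + 319.7 = 584.8310, v = 502.2·(+0.01362)/0.51609 + 234.0 = 247.2568
M3: Pc = R·M3+t = (+0.11501, -0.02029, +0.55544); u = 581.6·(+0.11501)/0.55544 + 319.7 = 440.1234, v = 502.2·(-0.02029)/0.55544 + 234.0 = 215.6562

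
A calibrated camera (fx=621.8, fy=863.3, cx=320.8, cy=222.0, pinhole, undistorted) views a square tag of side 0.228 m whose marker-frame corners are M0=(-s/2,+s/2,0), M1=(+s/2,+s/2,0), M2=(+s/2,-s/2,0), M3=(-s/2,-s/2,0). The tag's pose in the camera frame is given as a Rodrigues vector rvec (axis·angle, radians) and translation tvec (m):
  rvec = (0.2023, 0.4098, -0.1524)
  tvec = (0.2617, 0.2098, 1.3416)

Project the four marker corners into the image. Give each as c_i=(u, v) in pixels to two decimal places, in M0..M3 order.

c0=(400.23, 425.89) c1=(503.68, 424.50) c2=(488.24, 281.06) c3=(383.02, 292.26)

Intrinsics K: fx=621.8, fy=863.3, cx=320.8, cy=222.0
Marker side s = 0.228 m; corners in marker frame (Z=0):
  M0 = (-0.1140, +0.1140, 0)
  M1 = (+0.1140, +0.1140, 0)
  M2 = (+0.1140, -0.1140, 0)
  M3 = (-0.1140, -0.1140, 0)
rvec = (0.2023, 0.4098, -0.1524), |rvec| = θ = 0.48175 rad = 27.602°
Rodrigues: sinθ=0.46333, 1−cosθ=0.11382; R = I + sinθ·[k]× + (1−cosθ)·[k]×²:
    [+0.90625 +0.18723 +0.37901]
    [-0.10592 +0.96854 -0.22519]
    [-0.40925 +0.16394 +0.89757]
t = (0.2617, 0.2098, 1.3416) m
M0: Pc = R·M0+t = (+0.17973, +0.33229, +1.40694); u = 621.8·(+0.17973)/1.40694 + 320.8 = 400.2324, v = 863.3·(+0.33229)/1.40694 + 222.0 = 425.8919
M1: Pc = R·M1+t = (+0.38636, +0.30814, +1.31363); u = 621.8·(+0.38636)/1.31363 + 320.8 = 503.6795, v = 863.3·(+0.30814)/1.31363 + 222.0 = 424.5041
M2: Pc = R·M2+t = (+0.34367, +0.08731, +1.27626); u = 621.8·(+0.34367)/1.27626 + 320.8 = 488.2376, v = 863.3·(+0.08731)/1.27626 + 222.0 = 281.0605
M3: Pc = R·M3+t = (+0.13704, +0.11146, +1.36957); u = 621.8·(+0.13704)/1.36957 + 320.8 = 383.0193, v = 863.3·(+0.11146)/1.36957 + 222.0 = 292.2590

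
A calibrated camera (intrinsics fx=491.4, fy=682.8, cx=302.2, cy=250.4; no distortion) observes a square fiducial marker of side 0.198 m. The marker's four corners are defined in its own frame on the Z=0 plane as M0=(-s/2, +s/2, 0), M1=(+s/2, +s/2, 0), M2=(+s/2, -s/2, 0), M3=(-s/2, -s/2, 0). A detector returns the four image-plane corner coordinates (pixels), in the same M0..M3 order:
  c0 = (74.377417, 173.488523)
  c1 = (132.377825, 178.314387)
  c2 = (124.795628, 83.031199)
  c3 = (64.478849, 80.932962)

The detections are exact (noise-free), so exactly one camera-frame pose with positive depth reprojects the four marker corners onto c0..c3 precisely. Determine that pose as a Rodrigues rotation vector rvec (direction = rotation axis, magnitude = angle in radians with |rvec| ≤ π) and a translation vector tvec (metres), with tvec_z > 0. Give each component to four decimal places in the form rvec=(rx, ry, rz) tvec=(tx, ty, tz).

Intrinsics K: fx=491.4, fy=682.8, cx=302.2, cy=250.4
Marker side s = 0.198 m; corners in marker frame (Z=0):
  M0 = (-0.0990, +0.0990, 0)
  M1 = (+0.0990, +0.0990, 0)
  M2 = (+0.0990, -0.0990, 0)
  M3 = (-0.0990, -0.0990, 0)
Detected image corners:
  c0 = (74.377417, 173.488523) px
  c1 = (132.377825, 178.314387) px
  c2 = (124.795628, 83.031199) px
  c3 = (64.478849, 80.932962) px
Planar DLT: solve 8×8 A·h = b for H (H[2,2]=1):
  H  [+283.32561 +66.07665 +98.64954]
  H  [-2.32600 +502.68267 +129.94093]
  H  [-0.15481 +0.22063 +1.00000]
B = K⁻¹H; ‖b₁‖=0.691443, ‖b₂‖=0.691443; λ = 2/(‖b₁‖+‖b₂‖) = 1.446251, sign → tz>0 ⇒ λ=+1.446251
r₁ = λ·B[:,0] = (+0.97155,+0.07718,-0.22389); r₂ = λ·B[:,1] = (-0.00176,+0.94773,+0.31908)
r₃ = r₁×r₂ = (+0.23682,-0.30961,+0.92090); SVD([r₁ r₂ r₃]) → R = UVᵀ:
  R  [+0.97155 -0.00176 +0.23682]
  R  [+0.07718 +0.94773 -0.30961]
  R  [-0.22389 +0.31908 +0.92090]
t = (-0.59907, -0.25515, +1.44625) m
tr R = 2.840179; θ = arccos((tr R − 1)/2) = 0.402487 rad = 23.061°
axis k = ((R−Rᵀ)₃₂, (R−Rᵀ)₁₃, (R−Rᵀ)₂₁) / (2 sinθ) = (+0.802500, +0.588082, +0.100760)
rvec = θ·k = (+0.322996, +0.236696, +0.040555)

rvec=(0.3230, 0.2367, 0.0406) tvec=(-0.5991, -0.2551, 1.4463)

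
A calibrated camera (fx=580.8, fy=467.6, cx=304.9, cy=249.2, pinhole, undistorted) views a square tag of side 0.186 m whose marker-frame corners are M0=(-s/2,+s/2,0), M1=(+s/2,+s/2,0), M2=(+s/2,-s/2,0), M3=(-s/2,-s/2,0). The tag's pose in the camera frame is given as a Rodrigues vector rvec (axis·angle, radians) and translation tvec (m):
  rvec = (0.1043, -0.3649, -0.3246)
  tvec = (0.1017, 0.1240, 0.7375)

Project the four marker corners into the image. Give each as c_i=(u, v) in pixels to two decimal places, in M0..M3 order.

c0=(342.57, 406.36) c1=(461.41, 357.28) c2=(425.58, 252.68) c3=(298.48, 294.47)

Intrinsics K: fx=580.8, fy=467.6, cx=304.9, cy=249.2
Marker side s = 0.186 m; corners in marker frame (Z=0):
  M0 = (-0.0930, +0.0930, 0)
  M1 = (+0.0930, +0.0930, 0)
  M2 = (+0.0930, -0.0930, 0)
  M3 = (-0.0930, -0.0930, 0)
rvec = (0.1043, -0.3649, -0.3246), |rvec| = θ = 0.49940 rad = 28.613°
Rodrigues: sinθ=0.47889, 1−cosθ=0.12213; R = I + sinθ·[k]× + (1−cosθ)·[k]×²:
    [+0.88320 +0.29264 -0.36650]
    [-0.32991 +0.94308 -0.04202]
    [+0.33334 +0.15802 +0.92947]
t = (0.1017, 0.1240, 0.7375) m
M0: Pc = R·M0+t = (+0.04678, +0.24239, +0.72120); u = 580.8·(+0.04678)/0.72120 + 304.9 = 342.5715, v = 467.6·(+0.24239)/0.72120 + 249.2 = 406.3566
M1: Pc = R·M1+t = (+0.21105, +0.18102, +0.78320); u = 580.8·(+0.21105)/0.78320 + 304.9 = 461.4118, v = 467.6·(+0.18102)/0.78320 + 249.2 = 357.2788
M2: Pc = R·M2+t = (+0.15662, +0.00561, +0.75380); u = 580.8·(+0.15662)/0.75380 + 304.9 = 425.5761, v = 467.6·(+0.00561)/0.75380 + 249.2 = 252.6813
M3: Pc = R·M3+t = (-0.00765, +0.06698, +0.69180); u = 580.8·(-0.00765)/0.69180 + 304.9 = 298.4751, v = 467.6·(+0.06698)/0.69180 + 249.2 = 294.4699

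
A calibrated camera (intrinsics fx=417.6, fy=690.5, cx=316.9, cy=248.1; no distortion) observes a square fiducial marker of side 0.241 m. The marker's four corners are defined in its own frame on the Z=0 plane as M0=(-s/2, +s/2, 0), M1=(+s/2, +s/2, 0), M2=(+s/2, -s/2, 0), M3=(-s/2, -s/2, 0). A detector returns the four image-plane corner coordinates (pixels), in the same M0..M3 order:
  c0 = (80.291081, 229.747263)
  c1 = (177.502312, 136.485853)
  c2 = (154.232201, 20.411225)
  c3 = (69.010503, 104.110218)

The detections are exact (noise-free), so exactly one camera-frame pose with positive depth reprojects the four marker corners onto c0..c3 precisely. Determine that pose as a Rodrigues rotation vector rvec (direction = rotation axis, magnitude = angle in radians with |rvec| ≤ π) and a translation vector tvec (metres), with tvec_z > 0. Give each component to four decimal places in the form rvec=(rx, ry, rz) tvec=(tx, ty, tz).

rvec=(-0.4976, 0.1887, -0.4806) tvec=(-0.4428, -0.1748, 0.9361)

Intrinsics K: fx=417.6, fy=690.5, cx=316.9, cy=248.1
Marker side s = 0.241 m; corners in marker frame (Z=0):
  M0 = (-0.1205, +0.1205, 0)
  M1 = (+0.1205, +0.1205, 0)
  M2 = (+0.1205, -0.1205, 0)
  M3 = (-0.1205, -0.1205, 0)
Detected image corners:
  c0 = (80.291081, 229.747263) px
  c1 = (177.502312, 136.485853) px
  c2 = (154.232201, 20.411225) px
  c3 = (69.010503, 104.110218) px
Planar DLT: solve 8×8 A·h = b for H (H[2,2]=1):
  H  [+369.39534 +7.32609 +119.36104]
  H  [-373.51047 +436.16013 +119.13560]
  H  [-0.06234 -0.53359 +1.00000]
B = K⁻¹H; ‖b₁‖=1.068245, ‖b₂‖=1.068245; λ = 2/(‖b₁‖+‖b₂‖) = 0.936115, sign → tz>0 ⇒ λ=+0.936115
r₁ = λ·B[:,0] = (+0.87234,-0.48540,-0.05836); r₂ = λ·B[:,1] = (+0.39547,+0.77078,-0.49950)
r₃ = r₁×r₂ = (+0.28744,+0.41266,+0.86435); SVD([r₁ r₂ r₃]) → R = UVᵀ:
  R  [+0.87234 +0.39547 +0.28744]
  R  [-0.48540 +0.77078 +0.41266]
  R  [-0.05836 -0.49950 +0.86435]
t = (-0.44281, -0.17484, +0.93611) m
tr R = 2.507464; θ = arccos((tr R − 1)/2) = 0.717073 rad = 41.085°
axis k = ((R−Rᵀ)₃₂, (R−Rᵀ)₁₃, (R−Rᵀ)₂₁) / (2 sinθ) = (-0.693992, +0.263090, -0.670193)
rvec = θ·k = (-0.497644, +0.188655, -0.480577)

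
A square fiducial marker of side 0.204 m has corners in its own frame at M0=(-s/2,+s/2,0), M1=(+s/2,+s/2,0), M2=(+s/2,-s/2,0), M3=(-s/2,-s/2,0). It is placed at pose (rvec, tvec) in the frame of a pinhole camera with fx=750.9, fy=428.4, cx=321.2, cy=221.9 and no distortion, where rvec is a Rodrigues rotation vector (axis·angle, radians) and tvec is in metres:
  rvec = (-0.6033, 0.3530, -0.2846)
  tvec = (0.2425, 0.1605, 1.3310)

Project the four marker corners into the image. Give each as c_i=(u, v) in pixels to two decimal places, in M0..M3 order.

c0=(417.77, 313.75) c1=(532.44, 292.10) c2=(496.11, 235.51) c3=(392.52, 257.25)

Intrinsics K: fx=750.9, fy=428.4, cx=321.2, cy=221.9
Marker side s = 0.204 m; corners in marker frame (Z=0):
  M0 = (-0.1020, +0.1020, 0)
  M1 = (+0.1020, +0.1020, 0)
  M2 = (+0.1020, -0.1020, 0)
  M3 = (-0.1020, -0.1020, 0)
rvec = (-0.6033, 0.3530, -0.2846), |rvec| = θ = 0.75470 rad = 43.241°
Rodrigues: sinθ=0.68507, 1−cosθ=0.27153; R = I + sinθ·[k]× + (1−cosθ)·[k]×²:
    [+0.90198 +0.15682 +0.40228]
    [-0.35987 +0.78788 +0.49975]
    [-0.23858 -0.59553 +0.76709]
t = (0.2425, 0.1605, 1.3310) m
M0: Pc = R·M0+t = (+0.16649, +0.27757, +1.29459); u = 750.9·(+0.16649)/1.29459 + 321.2 = 417.7708, v = 428.4·(+0.27757)/1.29459 + 221.9 = 313.7521
M1: Pc = R·M1+t = (+0.35050, +0.20416, +1.24592); u = 750.9·(+0.35050)/1.24592 + 321.2 = 532.4405, v = 428.4·(+0.20416)/1.24592 + 221.9 = 292.0979
M2: Pc = R·M2+t = (+0.31851, +0.04343, +1.36741); u = 750.9·(+0.31851)/1.36741 + 321.2 = 496.1051, v = 428.4·(+0.04343)/1.36741 + 221.9 = 235.5064
M3: Pc = R·M3+t = (+0.13450, +0.11684, +1.41608); u = 750.9·(+0.13450)/1.41608 + 321.2 = 392.5220, v = 428.4·(+0.11684)/1.41608 + 221.9 = 257.2479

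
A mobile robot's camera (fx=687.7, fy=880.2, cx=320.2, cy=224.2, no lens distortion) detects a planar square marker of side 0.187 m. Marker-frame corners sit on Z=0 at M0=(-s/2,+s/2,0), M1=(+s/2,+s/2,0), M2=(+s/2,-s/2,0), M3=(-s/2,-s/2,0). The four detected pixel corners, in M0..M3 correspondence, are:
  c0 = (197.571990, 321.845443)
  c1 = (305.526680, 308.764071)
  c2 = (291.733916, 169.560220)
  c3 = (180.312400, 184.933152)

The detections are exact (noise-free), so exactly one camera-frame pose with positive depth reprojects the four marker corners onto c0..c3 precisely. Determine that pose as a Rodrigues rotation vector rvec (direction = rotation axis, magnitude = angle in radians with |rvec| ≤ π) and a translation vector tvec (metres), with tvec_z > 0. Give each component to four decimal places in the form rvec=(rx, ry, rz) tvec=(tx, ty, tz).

rvec=(0.2122, 0.0701, -0.1100) tvec=(-0.1284, 0.0305, 1.1522)

Intrinsics K: fx=687.7, fy=880.2, cx=320.2, cy=224.2
Marker side s = 0.187 m; corners in marker frame (Z=0):
  M0 = (-0.0935, +0.0935, 0)
  M1 = (+0.0935, +0.0935, 0)
  M2 = (+0.0935, -0.0935, 0)
  M3 = (-0.0935, -0.0935, 0)
Detected image corners:
  c0 = (197.571990, 321.845443) px
  c1 = (305.526680, 308.764071) px
  c2 = (291.733916, 169.560220) px
  c3 = (180.312400, 184.933152) px
Planar DLT: solve 8×8 A·h = b for H (H[2,2]=1):
  H  [+569.26951 +126.71923 +243.55556]
  H  [-93.29633 +782.31431 +247.47761]
  H  [-0.07032 +0.17897 +1.00000]
B = K⁻¹H; ‖b₁‖=0.867879, ‖b₂‖=0.867878; λ = 2/(‖b₁‖+‖b₂‖) = 1.152235, sign → tz>0 ⇒ λ=+1.152235
r₁ = λ·B[:,0] = (+0.99153,-0.10149,-0.08102); r₂ = λ·B[:,1] = (+0.11630,+0.97157,+0.20622)
r₃ = r₁×r₂ = (+0.05779,-0.21389,+0.97515); SVD([r₁ r₂ r₃]) → R = UVᵀ:
  R  [+0.99153 +0.11630 +0.05779]
  R  [-0.10149 +0.97157 -0.21389]
  R  [-0.08102 +0.20622 +0.97515]
t = (-0.12842, +0.03047, +1.15224) m
tr R = 2.938248; θ = arccos((tr R − 1)/2) = 0.249144 rad = 14.275°
axis k = ((R−Rᵀ)₃₂, (R−Rᵀ)₁₃, (R−Rᵀ)₂₁) / (2 sinθ) = (+0.851893, +0.281487, -0.441638)
rvec = θ·k = (+0.212244, +0.070131, -0.110031)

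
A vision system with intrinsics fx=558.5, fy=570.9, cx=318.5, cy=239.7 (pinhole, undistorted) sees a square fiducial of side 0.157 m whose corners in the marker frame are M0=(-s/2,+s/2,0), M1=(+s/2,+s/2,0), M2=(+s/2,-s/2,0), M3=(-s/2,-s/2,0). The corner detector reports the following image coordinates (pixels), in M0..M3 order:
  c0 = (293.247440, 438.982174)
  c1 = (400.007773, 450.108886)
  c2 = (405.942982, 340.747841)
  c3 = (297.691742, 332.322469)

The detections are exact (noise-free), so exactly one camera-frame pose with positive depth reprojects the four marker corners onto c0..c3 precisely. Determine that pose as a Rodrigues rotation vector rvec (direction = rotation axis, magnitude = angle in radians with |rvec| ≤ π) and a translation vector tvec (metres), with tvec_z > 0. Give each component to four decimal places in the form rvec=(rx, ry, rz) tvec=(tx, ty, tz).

rvec=(0.0622, 0.1375, 0.0489) tvec=(0.0437, 0.2152, 0.8131)

Intrinsics K: fx=558.5, fy=570.9, cx=318.5, cy=239.7
Marker side s = 0.157 m; corners in marker frame (Z=0):
  M0 = (-0.0785, +0.0785, 0)
  M1 = (+0.0785, +0.0785, 0)
  M2 = (+0.0785, -0.0785, 0)
  M3 = (-0.0785, -0.0785, 0)
Detected image corners:
  c0 = (293.247440, 438.982174) px
  c1 = (400.007773, 450.108886) px
  c2 = (405.942982, 340.747841) px
  c3 = (297.691742, 332.322469) px
Planar DLT: solve 8×8 A·h = b for H (H[2,2]=1):
  H  [+626.55151 -4.95414 +348.50328]
  H  [-2.72896 +719.20869 +390.81682]
  H  [-0.16657 +0.08029 +1.00000]
B = K⁻¹H; ‖b₁‖=1.229910, ‖b₂‖=1.229910; λ = 2/(‖b₁‖+‖b₂‖) = 0.813067, sign → tz>0 ⇒ λ=+0.813067
r₁ = λ·B[:,0] = (+0.98937,+0.05298,-0.13543); r₂ = λ·B[:,1] = (-0.04444,+0.99688,+0.06528)
r₃ = r₁×r₂ = (+0.13847,-0.05857,+0.98863); SVD([r₁ r₂ r₃]) → R = UVᵀ:
  R  [+0.98937 -0.04444 +0.13847]
  R  [+0.05298 +0.99688 -0.05857]
  R  [-0.13543 +0.06528 +0.98863]
t = (+0.04368, +0.21522, +0.81307) m
tr R = 2.974880; θ = arccos((tr R − 1)/2) = 0.158658 rad = 9.090°
axis k = ((R−Rᵀ)₃₂, (R−Rᵀ)₁₃, (R−Rᵀ)₂₁) / (2 sinθ) = (+0.391952, +0.866792, +0.308294)
rvec = θ·k = (+0.062187, +0.137524, +0.048913)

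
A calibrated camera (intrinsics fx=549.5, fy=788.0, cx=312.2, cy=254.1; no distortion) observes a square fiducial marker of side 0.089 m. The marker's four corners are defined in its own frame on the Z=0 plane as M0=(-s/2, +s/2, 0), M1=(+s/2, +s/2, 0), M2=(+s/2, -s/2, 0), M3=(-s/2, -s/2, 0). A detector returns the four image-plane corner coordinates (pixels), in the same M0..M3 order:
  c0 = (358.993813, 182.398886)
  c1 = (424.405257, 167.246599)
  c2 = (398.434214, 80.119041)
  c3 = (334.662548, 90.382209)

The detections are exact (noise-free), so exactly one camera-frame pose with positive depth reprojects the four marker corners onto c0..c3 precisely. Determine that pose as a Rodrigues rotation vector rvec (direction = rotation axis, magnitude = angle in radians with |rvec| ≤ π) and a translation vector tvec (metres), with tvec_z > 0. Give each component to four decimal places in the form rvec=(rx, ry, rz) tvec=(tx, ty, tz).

Intrinsics K: fx=549.5, fy=788.0, cx=312.2, cy=254.1
Marker side s = 0.089 m; corners in marker frame (Z=0):
  M0 = (-0.0445, +0.0445, 0)
  M1 = (+0.0445, +0.0445, 0)
  M2 = (+0.0445, -0.0445, 0)
  M3 = (-0.0445, -0.0445, 0)
Detected image corners:
  c0 = (358.993813, 182.398886) px
  c1 = (424.405257, 167.246599) px
  c2 = (398.434214, 80.119041) px
  c3 = (334.662548, 90.382209) px
Planar DLT: solve 8×8 A·h = b for H (H[2,2]=1):
  H  [+931.34654 +94.53936 +379.62619]
  H  [-71.58779 +941.18601 +128.89345]
  H  [+0.54284 -0.49662 +1.00000]
B = K⁻¹H; ‖b₁‖=1.512517, ‖b₂‖=1.512517; λ = 2/(‖b₁‖+‖b₂‖) = 0.661150, sign → tz>0 ⇒ λ=+0.661150
r₁ = λ·B[:,0] = (+0.91667,-0.17579,+0.35890); r₂ = λ·B[:,1] = (+0.30030,+0.89555,-0.32834)
r₃ = r₁×r₂ = (-0.26369,+0.40876,+0.87372); SVD([r₁ r₂ r₃]) → R = UVᵀ:
  R  [+0.91667 +0.30030 -0.26369]
  R  [-0.17579 +0.89555 +0.40876]
  R  [+0.35890 -0.32834 +0.87372]
t = (+0.08113, -0.10505, +0.66115) m
tr R = 2.685946; θ = arccos((tr R − 1)/2) = 0.568010 rad = 32.545°
axis k = ((R−Rᵀ)₃₂, (R−Rᵀ)₁₃, (R−Rᵀ)₂₁) / (2 sinθ) = (-0.685089, -0.578660, -0.442499)
rvec = θ·k = (-0.389138, -0.328685, -0.251344)

rvec=(-0.3891, -0.3287, -0.2513) tvec=(0.0811, -0.1051, 0.6611)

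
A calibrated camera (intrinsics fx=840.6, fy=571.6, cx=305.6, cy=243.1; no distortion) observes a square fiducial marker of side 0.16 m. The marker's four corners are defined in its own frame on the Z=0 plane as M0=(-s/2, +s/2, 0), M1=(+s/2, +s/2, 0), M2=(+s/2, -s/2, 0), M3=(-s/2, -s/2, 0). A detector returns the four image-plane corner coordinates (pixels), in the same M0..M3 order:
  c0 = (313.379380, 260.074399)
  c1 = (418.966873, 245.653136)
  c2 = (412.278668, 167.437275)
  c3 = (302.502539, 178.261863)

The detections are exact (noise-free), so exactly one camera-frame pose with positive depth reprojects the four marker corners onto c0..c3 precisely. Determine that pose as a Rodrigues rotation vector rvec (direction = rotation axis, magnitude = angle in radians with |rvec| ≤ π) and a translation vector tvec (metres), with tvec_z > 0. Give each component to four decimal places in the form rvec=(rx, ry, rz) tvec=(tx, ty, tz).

Intrinsics K: fx=840.6, fy=571.6, cx=305.6, cy=243.1
Marker side s = 0.16 m; corners in marker frame (Z=0):
  M0 = (-0.0800, +0.0800, 0)
  M1 = (+0.0800, +0.0800, 0)
  M2 = (+0.0800, -0.0800, 0)
  M3 = (-0.0800, -0.0800, 0)
Detected image corners:
  c0 = (313.379380, 260.074399) px
  c1 = (418.966873, 245.653136) px
  c2 = (412.278668, 167.437275) px
  c3 = (302.502539, 178.261863) px
Planar DLT: solve 8×8 A·h = b for H (H[2,2]=1):
  H  [+786.83092 +133.21328 +363.21605]
  H  [-11.98834 +546.08106 +213.39331]
  H  [+0.31524 +0.21740 +1.00000]
B = K⁻¹H; ‖b₁‖=0.893398, ‖b₂‖=0.893398; λ = 2/(‖b₁‖+‖b₂‖) = 1.119321, sign → tz>0 ⇒ λ=+1.119321
r₁ = λ·B[:,0] = (+0.91944,-0.17354,+0.35285); r₂ = λ·B[:,1] = (+0.08892,+0.96586,+0.24334)
r₃ = r₁×r₂ = (-0.38304,-0.19237,+0.90348); SVD([r₁ r₂ r₃]) → R = UVᵀ:
  R  [+0.91944 +0.08892 -0.38304]
  R  [-0.17354 +0.96586 -0.19237]
  R  [+0.35285 +0.24334 +0.90348]
t = (+0.07672, -0.05817, +1.11932) m
tr R = 2.788782; θ = arccos((tr R − 1)/2) = 0.463729 rad = 26.570°
axis k = ((R−Rᵀ)₃₂, (R−Rᵀ)₁₃, (R−Rᵀ)₂₁) / (2 sinθ) = (+0.487062, -0.822614, -0.293390)
rvec = θ·k = (+0.225864, -0.381470, -0.136053)

rvec=(0.2259, -0.3815, -0.1361) tvec=(0.0767, -0.0582, 1.1193)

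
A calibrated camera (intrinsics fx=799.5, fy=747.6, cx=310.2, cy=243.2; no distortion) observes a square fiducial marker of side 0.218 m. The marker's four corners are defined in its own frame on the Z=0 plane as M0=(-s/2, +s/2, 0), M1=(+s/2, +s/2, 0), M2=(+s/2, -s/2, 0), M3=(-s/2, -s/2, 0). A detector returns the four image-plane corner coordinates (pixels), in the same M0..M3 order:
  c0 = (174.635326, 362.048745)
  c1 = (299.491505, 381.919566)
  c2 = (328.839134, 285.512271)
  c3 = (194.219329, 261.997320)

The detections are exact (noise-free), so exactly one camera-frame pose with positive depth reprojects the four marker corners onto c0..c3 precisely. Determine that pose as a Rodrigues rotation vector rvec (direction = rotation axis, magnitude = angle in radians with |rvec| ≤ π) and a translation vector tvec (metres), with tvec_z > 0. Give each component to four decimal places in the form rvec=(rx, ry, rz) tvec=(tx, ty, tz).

Intrinsics K: fx=799.5, fy=747.6, cx=310.2, cy=243.2
Marker side s = 0.218 m; corners in marker frame (Z=0):
  M0 = (-0.1090, +0.1090, 0)
  M1 = (+0.1090, +0.1090, 0)
  M2 = (+0.1090, -0.1090, 0)
  M3 = (-0.1090, -0.1090, 0)
Detected image corners:
  c0 = (174.635326, 362.048745) px
  c1 = (299.491505, 381.919566) px
  c2 = (328.839134, 285.512271) px
  c3 = (194.219329, 261.997320) px
Planar DLT: solve 8×8 A·h = b for H (H[2,2]=1):
  H  [+616.72650 -22.14857 +249.45100]
  H  [+128.29593 +567.46096 +324.91524]
  H  [+0.09018 +0.36222 +1.00000]
B = K⁻¹H; ‖b₁‖=0.755420, ‖b₂‖=0.755420; λ = 2/(‖b₁‖+‖b₂‖) = 1.323767, sign → tz>0 ⇒ λ=+1.323767
r₁ = λ·B[:,0] = (+0.97482,+0.18834,+0.11938); r₂ = λ·B[:,1] = (-0.22271,+0.84881,+0.47949)
r₃ = r₁×r₂ = (-0.01103,-0.49401,+0.86939); SVD([r₁ r₂ r₃]) → R = UVᵀ:
  R  [+0.97482 -0.22271 -0.01103]
  R  [+0.18834 +0.84881 -0.49401]
  R  [+0.11938 +0.47949 +0.86939]
t = (-0.10058, +0.14469, +1.32377) m
tr R = 2.693022; θ = arccos((tr R − 1)/2) = 0.561399 rad = 32.166°
axis k = ((R−Rᵀ)₃₂, (R−Rᵀ)₁₃, (R−Rᵀ)₂₁) / (2 sinθ) = (+0.914309, -0.122477, +0.386055)
rvec = θ·k = (+0.513293, -0.068759, +0.216731)

rvec=(0.5133, -0.0688, 0.2167) tvec=(-0.1006, 0.1447, 1.3238)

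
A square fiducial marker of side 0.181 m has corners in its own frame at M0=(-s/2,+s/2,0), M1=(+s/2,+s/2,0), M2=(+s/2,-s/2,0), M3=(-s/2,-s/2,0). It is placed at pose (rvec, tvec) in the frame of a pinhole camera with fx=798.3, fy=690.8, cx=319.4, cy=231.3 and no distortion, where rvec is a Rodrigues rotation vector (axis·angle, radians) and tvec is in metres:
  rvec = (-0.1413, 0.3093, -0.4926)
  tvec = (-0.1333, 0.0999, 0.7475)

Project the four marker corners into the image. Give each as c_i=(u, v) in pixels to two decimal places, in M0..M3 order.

c0=(140.12, 435.91) c1=(299.47, 363.47) c2=(214.42, 209.96) c3=(67.64, 288.01)

Intrinsics K: fx=798.3, fy=690.8, cx=319.4, cy=231.3
Marker side s = 0.181 m; corners in marker frame (Z=0):
  M0 = (-0.0905, +0.0905, 0)
  M1 = (+0.0905, +0.0905, 0)
  M2 = (+0.0905, -0.0905, 0)
  M3 = (-0.0905, -0.0905, 0)
rvec = (-0.1413, 0.3093, -0.4926), |rvec| = θ = 0.59857 rad = 34.296°
Rodrigues: sinθ=0.56346, 1−cosθ=0.17386; R = I + sinθ·[k]× + (1−cosθ)·[k]×²:
    [+0.83583 +0.44250 +0.32493]
    [-0.48491 +0.87256 +0.05908]
    [-0.25738 -0.20695 +0.94389]
t = (-0.1333, 0.0999, 0.7475) m
M0: Pc = R·M0+t = (-0.16890, +0.22275, +0.75206); u = 798.3·(-0.16890)/0.75206 + 319.4 = 140.1202, v = 690.8·(+0.22275)/0.75206 + 231.3 = 435.9060
M1: Pc = R·M1+t = (-0.01761, +0.13498, +0.70548); u = 798.3·(-0.01761)/0.70548 + 319.4 = 299.4717, v = 690.8·(+0.13498)/0.70548 + 231.3 = 363.4738
M2: Pc = R·M2+t = (-0.09770, -0.02295, +0.74294); u = 798.3·(-0.09770)/0.74294 + 319.4 = 214.4154, v = 690.8·(-0.02295)/0.74294 + 231.3 = 209.9589
M3: Pc = R·M3+t = (-0.24899, +0.06482, +0.78952); u = 798.3·(-0.24899)/0.78952 + 319.4 = 67.6428, v = 690.8·(+0.06482)/0.78952 + 231.3 = 288.0129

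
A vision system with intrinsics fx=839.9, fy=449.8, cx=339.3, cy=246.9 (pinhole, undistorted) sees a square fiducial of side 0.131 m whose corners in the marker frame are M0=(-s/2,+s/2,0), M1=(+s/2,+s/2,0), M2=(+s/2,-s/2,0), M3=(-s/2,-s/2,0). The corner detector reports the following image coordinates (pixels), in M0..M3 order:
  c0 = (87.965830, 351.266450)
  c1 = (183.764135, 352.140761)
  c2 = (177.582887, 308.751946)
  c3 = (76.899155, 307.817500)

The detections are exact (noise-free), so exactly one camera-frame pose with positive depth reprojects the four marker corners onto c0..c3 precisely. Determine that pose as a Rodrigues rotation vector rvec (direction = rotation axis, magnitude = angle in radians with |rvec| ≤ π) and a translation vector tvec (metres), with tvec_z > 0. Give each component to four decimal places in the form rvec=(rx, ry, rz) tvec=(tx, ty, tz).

rvec=(0.4394, 0.0010, 0.0181) tvec=(-0.2772, 0.2085, 1.1213)

Intrinsics K: fx=839.9, fy=449.8, cx=339.3, cy=246.9
Marker side s = 0.131 m; corners in marker frame (Z=0):
  M0 = (-0.0655, +0.0655, 0)
  M1 = (+0.0655, +0.0655, 0)
  M2 = (+0.0655, -0.0655, 0)
  M3 = (-0.0655, -0.0655, 0)
Detected image corners:
  c0 = (87.965830, 351.266450) px
  c1 = (183.764135, 352.140761) px
  c2 = (177.582887, 308.751946) px
  c3 = (76.899155, 307.817500) px
Planar DLT: solve 8×8 A·h = b for H (H[2,2]=1):
  H  [+749.81939 +115.73659 +131.66874]
  H  [+7.77917 +456.63375 +330.53370]
  H  [+0.00267 +0.37938 +1.00000]
B = K⁻¹H; ‖b₁‖=0.891814, ‖b₂‖=0.891814; λ = 2/(‖b₁‖+‖b₂‖) = 1.121310, sign → tz>0 ⇒ λ=+1.121310
r₁ = λ·B[:,0] = (+0.99984,+0.01775,+0.00299); r₂ = λ·B[:,1] = (-0.01734,+0.90484,+0.42540)
r₃ = r₁×r₂ = (+0.00484,-0.42538,+0.90500); SVD([r₁ r₂ r₃]) → R = UVᵀ:
  R  [+0.99984 -0.01734 +0.00484]
  R  [+0.01775 +0.90484 -0.42538]
  R  [+0.00299 +0.42540 +0.90500]
t = (-0.27720, +0.20849, +1.12131) m
tr R = 2.809679; θ = arccos((tr R − 1)/2) = 0.439793 rad = 25.198°
axis k = ((R−Rᵀ)₃₂, (R−Rᵀ)₁₃, (R−Rᵀ)₂₁) / (2 sinθ) = (+0.999148, +0.002169, +0.041204)
rvec = θ·k = (+0.439419, +0.000954, +0.018121)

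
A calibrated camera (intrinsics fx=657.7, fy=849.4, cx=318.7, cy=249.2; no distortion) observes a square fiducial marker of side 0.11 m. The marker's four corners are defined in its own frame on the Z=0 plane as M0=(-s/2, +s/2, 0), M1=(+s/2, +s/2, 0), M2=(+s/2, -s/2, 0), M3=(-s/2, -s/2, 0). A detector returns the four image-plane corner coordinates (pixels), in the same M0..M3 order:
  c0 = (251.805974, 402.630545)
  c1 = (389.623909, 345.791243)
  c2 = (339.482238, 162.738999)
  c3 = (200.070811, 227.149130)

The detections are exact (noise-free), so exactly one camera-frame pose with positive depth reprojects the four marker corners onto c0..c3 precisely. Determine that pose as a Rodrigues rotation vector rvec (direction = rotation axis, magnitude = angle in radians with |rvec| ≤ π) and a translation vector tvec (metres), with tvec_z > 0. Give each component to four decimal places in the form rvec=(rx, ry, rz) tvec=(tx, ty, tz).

Intrinsics K: fx=657.7, fy=849.4, cx=318.7, cy=249.2
Marker side s = 0.11 m; corners in marker frame (Z=0):
  M0 = (-0.0550, +0.0550, 0)
  M1 = (+0.0550, +0.0550, 0)
  M2 = (+0.0550, -0.0550, 0)
  M3 = (-0.0550, -0.0550, 0)
Detected image corners:
  c0 = (251.805974, 402.630545) px
  c1 = (389.623909, 345.791243) px
  c2 = (339.482238, 162.738999) px
  c3 = (200.070811, 227.149130) px
Planar DLT: solve 8×8 A·h = b for H (H[2,2]=1):
  H  [+1168.50426 +527.69558 +294.36984]
  H  [-638.95477 +1691.27670 +286.17130]
  H  [-0.31005 +0.21845 +1.00000]
B = K⁻¹H; ‖b₁‖=2.060666, ‖b₂‖=2.060666; λ = 2/(‖b₁‖+‖b₂‖) = 0.485280, sign → tz>0 ⇒ λ=+0.485280
r₁ = λ·B[:,0] = (+0.93508,-0.32090,-0.15046); r₂ = λ·B[:,1] = (+0.33799,+0.93516,+0.10601)
r₃ = r₁×r₂ = (+0.10669,-0.14998,+0.98292); SVD([r₁ r₂ r₃]) → R = UVᵀ:
  R  [+0.93508 +0.33799 +0.10669]
  R  [-0.32090 +0.93516 -0.14998]
  R  [-0.15046 +0.10601 +0.98292]
t = (-0.01795, +0.02112, +0.48528) m
tr R = 2.853160; θ = arccos((tr R − 1)/2) = 0.385581 rad = 22.092°
axis k = ((R−Rᵀ)₃₂, (R−Rᵀ)₁₃, (R−Rᵀ)₂₁) / (2 sinθ) = (+0.340322, +0.341868, -0.875961)
rvec = θ·k = (+0.131222, +0.131818, -0.337754)

rvec=(0.1312, 0.1318, -0.3378) tvec=(-0.0180, 0.0211, 0.4853)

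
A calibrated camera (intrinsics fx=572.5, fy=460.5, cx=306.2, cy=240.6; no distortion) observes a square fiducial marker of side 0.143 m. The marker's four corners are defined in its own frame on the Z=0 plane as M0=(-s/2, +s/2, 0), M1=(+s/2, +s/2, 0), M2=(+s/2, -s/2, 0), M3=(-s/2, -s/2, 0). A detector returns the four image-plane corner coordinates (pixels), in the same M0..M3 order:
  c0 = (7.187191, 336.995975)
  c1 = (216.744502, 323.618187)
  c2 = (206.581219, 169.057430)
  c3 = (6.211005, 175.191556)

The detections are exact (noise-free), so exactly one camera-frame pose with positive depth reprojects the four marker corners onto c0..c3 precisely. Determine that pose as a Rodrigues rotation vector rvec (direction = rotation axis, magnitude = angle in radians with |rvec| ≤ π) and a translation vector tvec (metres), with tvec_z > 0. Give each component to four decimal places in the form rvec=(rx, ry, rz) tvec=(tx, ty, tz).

Intrinsics K: fx=572.5, fy=460.5, cx=306.2, cy=240.6
Marker side s = 0.143 m; corners in marker frame (Z=0):
  M0 = (-0.0715, +0.0715, 0)
  M1 = (+0.0715, +0.0715, 0)
  M2 = (+0.0715, -0.0715, 0)
  M3 = (-0.0715, -0.0715, 0)
Detected image corners:
  c0 = (7.187191, 336.995975) px
  c1 = (216.744502, 323.618187) px
  c2 = (206.581219, 169.057430) px
  c3 = (6.211005, 175.191556) px
Planar DLT: solve 8×8 A·h = b for H (H[2,2]=1):
  H  [+1465.37185 +4.52535 +111.31808]
  H  [+7.82306 +1024.83425 +249.29230]
  H  [+0.30040 -0.32161 +1.00000]
B = K⁻¹H; ‖b₁‖=2.421718, ‖b₂‖=2.421718; λ = 2/(‖b₁‖+‖b₂‖) = 0.412930, sign → tz>0 ⇒ λ=+0.412930
r₁ = λ·B[:,0] = (+0.99059,-0.05779,+0.12404); r₂ = λ·B[:,1] = (+0.07429,+0.98835,-0.13280)
r₃ = r₁×r₂ = (-0.11492,+0.14077,+0.98335); SVD([r₁ r₂ r₃]) → R = UVᵀ:
  R  [+0.99059 +0.07429 -0.11492]
  R  [-0.05779 +0.98835 +0.14077]
  R  [+0.12404 -0.13280 +0.98335]
t = (-0.14056, +0.00779, +0.41293) m
tr R = 2.962296; θ = arccos((tr R − 1)/2) = 0.194480 rad = 11.143°
axis k = ((R−Rᵀ)₃₂, (R−Rᵀ)₁₃, (R−Rᵀ)₂₁) / (2 sinθ) = (-0.707793, -0.618258, -0.341741)
rvec = θ·k = (-0.137652, -0.120239, -0.066462)

rvec=(-0.1377, -0.1202, -0.0665) tvec=(-0.1406, 0.0078, 0.4129)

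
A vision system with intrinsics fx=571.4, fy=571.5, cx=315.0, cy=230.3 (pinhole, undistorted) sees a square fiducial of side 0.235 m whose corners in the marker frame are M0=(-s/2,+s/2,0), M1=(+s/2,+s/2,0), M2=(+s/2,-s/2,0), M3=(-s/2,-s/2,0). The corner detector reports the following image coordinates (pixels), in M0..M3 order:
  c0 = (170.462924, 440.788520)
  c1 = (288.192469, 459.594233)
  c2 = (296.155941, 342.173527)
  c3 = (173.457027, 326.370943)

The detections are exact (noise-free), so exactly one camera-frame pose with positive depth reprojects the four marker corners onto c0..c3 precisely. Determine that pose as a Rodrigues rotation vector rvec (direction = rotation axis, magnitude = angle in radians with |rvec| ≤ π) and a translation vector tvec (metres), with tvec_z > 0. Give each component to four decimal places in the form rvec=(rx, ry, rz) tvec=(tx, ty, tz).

Intrinsics K: fx=571.4, fy=571.5, cx=315.0, cy=230.3
Marker side s = 0.235 m; corners in marker frame (Z=0):
  M0 = (-0.1175, +0.1175, 0)
  M1 = (+0.1175, +0.1175, 0)
  M2 = (+0.1175, -0.1175, 0)
  M3 = (-0.1175, -0.1175, 0)
Detected image corners:
  c0 = (170.462924, 440.788520) px
  c1 = (288.192469, 459.594233) px
  c2 = (296.155941, 342.173527) px
  c3 = (173.457027, 326.370943) px
Planar DLT: solve 8×8 A·h = b for H (H[2,2]=1):
  H  [+479.87557 +16.24219 +231.05492]
  H  [+20.58361 +559.74296 +393.24985]
  H  [-0.13558 +0.16973 +1.00000]
B = K⁻¹H; ‖b₁‖=0.928994, ‖b₂‖=0.928994; λ = 2/(‖b₁‖+‖b₂‖) = 1.076433, sign → tz>0 ⇒ λ=+1.076433
r₁ = λ·B[:,0] = (+0.98447,+0.09758,-0.14594); r₂ = λ·B[:,1] = (-0.07012,+0.98067,+0.18270)
r₃ = r₁×r₂ = (+0.16095,-0.16963,+0.97228); SVD([r₁ r₂ r₃]) → R = UVᵀ:
  R  [+0.98447 -0.07012 +0.16095]
  R  [+0.09758 +0.98067 -0.16963]
  R  [-0.14594 +0.18270 +0.97228]
t = (-0.15814, +0.30692, +1.07643) m
tr R = 2.937411; θ = arccos((tr R − 1)/2) = 0.250835 rad = 14.372°
axis k = ((R−Rᵀ)₃₂, (R−Rᵀ)₁₃, (R−Rᵀ)₂₁) / (2 sinθ) = (+0.709725, +0.618200, +0.337815)
rvec = θ·k = (+0.178024, +0.155066, +0.084736)

rvec=(0.1780, 0.1551, 0.0847) tvec=(-0.1581, 0.3069, 1.0764)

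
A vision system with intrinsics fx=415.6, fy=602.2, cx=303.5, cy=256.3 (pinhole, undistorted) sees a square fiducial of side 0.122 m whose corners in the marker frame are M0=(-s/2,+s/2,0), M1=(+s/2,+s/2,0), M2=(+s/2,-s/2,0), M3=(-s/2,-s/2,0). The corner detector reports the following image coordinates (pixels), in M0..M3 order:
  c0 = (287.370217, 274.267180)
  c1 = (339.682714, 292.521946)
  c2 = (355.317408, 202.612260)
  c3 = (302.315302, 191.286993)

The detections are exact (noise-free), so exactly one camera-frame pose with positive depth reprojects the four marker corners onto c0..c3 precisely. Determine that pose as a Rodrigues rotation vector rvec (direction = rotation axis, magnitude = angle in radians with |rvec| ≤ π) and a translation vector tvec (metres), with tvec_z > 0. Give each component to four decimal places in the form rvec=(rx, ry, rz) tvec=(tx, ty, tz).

Intrinsics K: fx=415.6, fy=602.2, cx=303.5, cy=256.3
Marker side s = 0.122 m; corners in marker frame (Z=0):
  M0 = (-0.0610, +0.0610, 0)
  M1 = (+0.0610, +0.0610, 0)
  M2 = (+0.0610, -0.0610, 0)
  M3 = (-0.0610, -0.0610, 0)
Detected image corners:
  c0 = (287.370217, 274.267180) px
  c1 = (339.682714, 292.521946) px
  c2 = (355.317408, 202.612260) px
  c3 = (302.315302, 191.286993) px
Planar DLT: solve 8×8 A·h = b for H (H[2,2]=1):
  H  [+224.97137 -150.74658 +320.17506]
  H  [-33.44816 +688.35859 +239.67225]
  H  [-0.64346 -0.07949 +1.00000]
B = K⁻¹H; ‖b₁‖=1.218297, ‖b₂‖=1.218298; λ = 2/(‖b₁‖+‖b₂‖) = 0.820818, sign → tz>0 ⇒ λ=+0.820818
r₁ = λ·B[:,0] = (+0.83002,+0.17920,-0.52816); r₂ = λ·B[:,1] = (-0.25008,+0.96602,-0.06525)
r₃ = r₁×r₂ = (+0.49852,+0.18624,+0.84663); SVD([r₁ r₂ r₃]) → R = UVᵀ:
  R  [+0.83002 -0.25008 +0.49852]
  R  [+0.17920 +0.96602 +0.18624]
  R  [-0.52816 -0.06525 +0.84663]
t = (+0.03293, -0.02266, +0.82082) m
tr R = 2.642681; θ = arccos((tr R − 1)/2) = 0.607040 rad = 34.781°
axis k = ((R−Rᵀ)₃₂, (R−Rᵀ)₁₃, (R−Rᵀ)₂₁) / (2 sinθ) = (-0.220433, +0.899906, +0.376268)
rvec = θ·k = (-0.133812, +0.546279, +0.228410)

rvec=(-0.1338, 0.5463, 0.2284) tvec=(0.0329, -0.0227, 0.8208)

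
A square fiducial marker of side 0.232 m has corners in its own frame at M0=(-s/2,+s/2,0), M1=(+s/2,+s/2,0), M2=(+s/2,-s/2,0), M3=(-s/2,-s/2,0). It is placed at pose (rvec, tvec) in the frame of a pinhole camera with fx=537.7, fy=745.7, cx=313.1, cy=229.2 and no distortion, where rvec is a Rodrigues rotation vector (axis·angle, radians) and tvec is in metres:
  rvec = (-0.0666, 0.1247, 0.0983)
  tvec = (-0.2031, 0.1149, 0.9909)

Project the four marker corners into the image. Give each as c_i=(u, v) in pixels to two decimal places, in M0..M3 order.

c0=(135.71, 392.88) c1=(257.40, 414.60) c2=(271.13, 237.23) c3=(150.72, 220.99)

Intrinsics K: fx=537.7, fy=745.7, cx=313.1, cy=229.2
Marker side s = 0.232 m; corners in marker frame (Z=0):
  M0 = (-0.1160, +0.1160, 0)
  M1 = (+0.1160, +0.1160, 0)
  M2 = (+0.1160, -0.1160, 0)
  M3 = (-0.1160, -0.1160, 0)
rvec = (-0.0666, 0.1247, 0.0983), |rvec| = θ = 0.17219 rad = 9.866°
Rodrigues: sinθ=0.17134, 1−cosθ=0.01479; R = I + sinθ·[k]× + (1−cosθ)·[k]×²:
    [+0.98742 -0.10196 +0.12082]
    [+0.09367 +0.99297 +0.07239]
    [-0.12735 -0.06016 +0.99003]
t = (-0.2031, 0.1149, 0.9909) m
M0: Pc = R·M0+t = (-0.32947, +0.21922, +0.99869); u = 537.7·(-0.32947)/0.99869 + 313.1 = 135.7133, v = 745.7·(+0.21922)/0.99869 + 229.2 = 392.8848
M1: Pc = R·M1+t = (-0.10039, +0.24095, +0.96915); u = 537.7·(-0.10039)/0.96915 + 313.1 = 257.4043, v = 745.7·(+0.24095)/0.96915 + 229.2 = 414.5963
M2: Pc = R·M2+t = (-0.07673, +0.01058, +0.98311); u = 537.7·(-0.07673)/0.98311 + 313.1 = 271.1323, v = 745.7·(+0.01058)/0.98311 + 229.2 = 237.2264
M3: Pc = R·M3+t = (-0.30581, -0.01115, +1.01265); u = 537.7·(-0.30581)/1.01265 + 313.1 = 150.7180, v = 745.7·(-0.01115)/1.01265 + 229.2 = 220.9891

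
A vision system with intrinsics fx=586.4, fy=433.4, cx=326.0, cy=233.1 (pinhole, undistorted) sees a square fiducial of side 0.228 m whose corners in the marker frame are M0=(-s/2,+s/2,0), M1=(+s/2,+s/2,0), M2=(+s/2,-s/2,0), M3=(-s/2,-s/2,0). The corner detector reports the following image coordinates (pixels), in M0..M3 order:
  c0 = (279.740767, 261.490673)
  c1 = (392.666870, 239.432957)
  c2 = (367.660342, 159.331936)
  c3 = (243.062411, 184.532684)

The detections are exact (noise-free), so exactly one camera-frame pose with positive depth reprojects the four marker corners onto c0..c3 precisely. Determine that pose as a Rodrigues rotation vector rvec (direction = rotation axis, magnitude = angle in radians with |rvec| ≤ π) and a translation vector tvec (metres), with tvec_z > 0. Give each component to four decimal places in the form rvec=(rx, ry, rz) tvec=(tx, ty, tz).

rvec=(0.5059, -0.0204, -0.2665) tvec=(-0.0088, -0.0499, 1.0889)

Intrinsics K: fx=586.4, fy=433.4, cx=326.0, cy=233.1
Marker side s = 0.228 m; corners in marker frame (Z=0):
  M0 = (-0.1140, +0.1140, 0)
  M1 = (+0.1140, +0.1140, 0)
  M2 = (+0.1140, -0.1140, 0)
  M3 = (-0.1140, -0.1140, 0)
Detected image corners:
  c0 = (279.740767, 261.490673) px
  c1 = (392.666870, 239.432957) px
  c2 = (367.660342, 159.331936) px
  c3 = (243.062411, 184.532684) px
Planar DLT: solve 8×8 A·h = b for H (H[2,2]=1):
  H  [+505.95683 +277.21299 +321.27198]
  H  [-112.26940 +437.76254 +213.23321]
  H  [-0.04252 +0.44209 +1.00000]
B = K⁻¹H; ‖b₁‖=0.918363, ‖b₂‖=0.918363; λ = 2/(‖b₁‖+‖b₂‖) = 1.088894, sign → tz>0 ⇒ λ=+1.088894
r₁ = λ·B[:,0] = (+0.96526,-0.25717,-0.04630); r₂ = λ·B[:,1] = (+0.24714,+0.84094,+0.48139)
r₃ = r₁×r₂ = (-0.08486,-0.47611,+0.87528); SVD([r₁ r₂ r₃]) → R = UVᵀ:
  R  [+0.96526 +0.24714 -0.08486]
  R  [-0.25717 +0.84094 -0.47611]
  R  [-0.04630 +0.48139 +0.87528]
t = (-0.00878, -0.04991, +1.08889) m
tr R = 2.681483; θ = arccos((tr R − 1)/2) = 0.572145 rad = 32.782°
axis k = ((R−Rᵀ)₃₂, (R−Rᵀ)₁₃, (R−Rᵀ)₂₁) / (2 sinθ) = (+0.884219, -0.035615, -0.465713)
rvec = θ·k = (+0.505901, -0.020377, -0.266456)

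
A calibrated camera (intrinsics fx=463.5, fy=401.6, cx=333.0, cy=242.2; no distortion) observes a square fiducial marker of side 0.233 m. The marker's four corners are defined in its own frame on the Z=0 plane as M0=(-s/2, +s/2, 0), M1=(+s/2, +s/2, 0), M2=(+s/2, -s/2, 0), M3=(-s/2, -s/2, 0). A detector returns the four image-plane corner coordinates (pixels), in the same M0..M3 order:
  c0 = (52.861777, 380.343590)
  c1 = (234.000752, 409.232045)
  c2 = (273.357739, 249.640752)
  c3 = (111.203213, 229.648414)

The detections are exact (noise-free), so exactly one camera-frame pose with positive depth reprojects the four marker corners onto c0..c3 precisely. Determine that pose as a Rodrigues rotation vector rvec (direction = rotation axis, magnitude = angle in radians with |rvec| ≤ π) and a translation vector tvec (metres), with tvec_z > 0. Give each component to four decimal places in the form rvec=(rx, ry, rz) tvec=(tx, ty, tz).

Intrinsics K: fx=463.5, fy=401.6, cx=333.0, cy=242.2
Marker side s = 0.233 m; corners in marker frame (Z=0):
  M0 = (-0.1165, +0.1165, 0)
  M1 = (+0.1165, +0.1165, 0)
  M2 = (+0.1165, -0.1165, 0)
  M3 = (-0.1165, -0.1165, 0)
Detected image corners:
  c0 = (52.861777, 380.343590) px
  c1 = (234.000752, 409.232045) px
  c2 = (273.357739, 249.640752) px
  c3 = (111.203213, 229.648414) px
Planar DLT: solve 8×8 A·h = b for H (H[2,2]=1):
  H  [+706.68371 -297.94321 +167.69992]
  H  [+51.72114 +500.10533 +312.27127]
  H  [-0.16397 -0.52135 +1.00000]
B = K⁻¹H; ‖b₁‖=1.666264, ‖b₂‖=1.666264; λ = 2/(‖b₁‖+‖b₂‖) = 0.600145, sign → tz>0 ⇒ λ=+0.600145
r₁ = λ·B[:,0] = (+0.98572,+0.13664,-0.09841); r₂ = λ·B[:,1] = (-0.16099,+0.93605,-0.31289)
r₃ = r₁×r₂ = (+0.04936,+0.32426,+0.94468); SVD([r₁ r₂ r₃]) → R = UVᵀ:
  R  [+0.98572 -0.16099 +0.04936]
  R  [+0.13664 +0.93605 +0.32426]
  R  [-0.09841 -0.31289 +0.94468]
t = (-0.21403, +0.10471, +0.60015) m
tr R = 2.866448; θ = arccos((tr R − 1)/2) = 0.367512 rad = 21.057°
axis k = ((R−Rᵀ)₃₂, (R−Rᵀ)₁₃, (R−Rᵀ)₂₁) / (2 sinθ) = (-0.886662, +0.205632, +0.414182)
rvec = θ·k = (-0.325859, +0.075572, +0.152217)

rvec=(-0.3259, 0.0756, 0.1522) tvec=(-0.2140, 0.1047, 0.6001)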